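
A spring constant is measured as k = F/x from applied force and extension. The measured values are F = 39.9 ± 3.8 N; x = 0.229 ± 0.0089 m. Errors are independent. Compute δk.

17.9 N/m

Since k is a product/quotient, work with relative uncertainties:
  (1·δF/F)² = (1×0.0952)² = 0.00907;  (-1·δx/x)² = (-1×0.0389)² = 0.00151
δk/k = √(0.0106) = 0.103
k = 174 N/m, so δk = 0.103 × 174 = 17.9 N/m.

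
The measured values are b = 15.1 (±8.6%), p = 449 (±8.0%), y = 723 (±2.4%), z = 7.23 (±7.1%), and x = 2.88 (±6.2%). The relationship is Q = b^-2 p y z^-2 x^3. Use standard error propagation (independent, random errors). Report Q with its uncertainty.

For a monomial Q ∝ b^-2, p, y, z^-2, x^3, fractional errors add in quadrature:
  (-2·δb/b)² = (-2×0.0860)² = 0.0296;  (1·δp/p)² = (1×0.0800)² = 0.00640;  (1·δy/y)² = (1×0.0240)² = 0.000576;  (-2·δz/z)² = (-2×0.0710)² = 0.0202;  (3·δx/x)² = (3×0.0620)² = 0.0346
δQ/Q = √(0.0913) = 0.302
Q = 651, so δQ = 0.302 × 651 = 197.

651 ± 197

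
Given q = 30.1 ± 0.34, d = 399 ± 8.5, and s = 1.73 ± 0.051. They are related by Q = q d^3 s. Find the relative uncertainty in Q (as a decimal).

Since Q is a product/quotient, work with relative uncertainties:
  (1·δq/q)² = (1×0.0113)² = 0.000128;  (3·δd/d)² = (3×0.0213)² = 0.00408;  (1·δs/s)² = (1×0.0295)² = 0.000869
δQ/Q = √(0.00508) = 0.0713

0.0713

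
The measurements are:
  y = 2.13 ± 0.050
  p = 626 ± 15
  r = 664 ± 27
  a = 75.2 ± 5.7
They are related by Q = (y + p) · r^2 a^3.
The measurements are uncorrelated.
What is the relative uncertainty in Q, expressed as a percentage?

24.3%

Let u = y + p = 628. δu = √(δy² + δp²) = √(0.00250 + 225) = 15.0, so δu/u = 0.0239.
Q is then a monomial in u, r, a:
δQ/Q = √((δu/u)² + (2·δr/r)² + (3·δa/a)²) = √(0.000570 + 0.00661 + 0.0517) = 0.243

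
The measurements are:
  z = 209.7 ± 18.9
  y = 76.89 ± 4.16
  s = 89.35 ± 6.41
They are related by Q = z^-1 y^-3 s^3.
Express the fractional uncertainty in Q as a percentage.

Each factor contributes (exponent × relative error)² to (δQ/Q)²:
  (-1·δz/z)² = (-1×0.0901)² = 0.00812;  (-3·δy/y)² = (-3×0.0541)² = 0.0263;  (3·δs/s)² = (3×0.0717)² = 0.0463
δQ/Q = √(0.0808) = 0.284

28.4%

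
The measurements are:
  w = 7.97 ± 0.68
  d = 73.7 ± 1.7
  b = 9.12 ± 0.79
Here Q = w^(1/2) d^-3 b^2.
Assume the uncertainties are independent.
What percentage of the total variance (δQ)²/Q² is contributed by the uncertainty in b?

(δQ/Q)² = (½·δw/w)² + (-3·δd/d)² + (2·δb/b)²
  w term: (0.5×0.0853)² = 0.00182
  d term: (-3×0.0231)² = 0.00479
  b term: (2×0.0866)² = 0.0300
Total = 0.0366. Share from b = 0.0300/0.0366 = 0.820.

82.0%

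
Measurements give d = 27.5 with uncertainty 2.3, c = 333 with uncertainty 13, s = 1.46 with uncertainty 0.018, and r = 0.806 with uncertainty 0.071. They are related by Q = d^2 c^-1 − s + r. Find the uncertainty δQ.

0.397

Let p = d^2·c^-1 = 2.27. δp/p = √((2·δd/d)² + (-1·δc/c)²) = √(0.0280 + 0.00152) = 0.172, so δp = 0.390.
Q = p − s + r: δQ = √(δp² + δs² + δr²) = √(0.152 + 0.000324 + 0.00504) = 0.397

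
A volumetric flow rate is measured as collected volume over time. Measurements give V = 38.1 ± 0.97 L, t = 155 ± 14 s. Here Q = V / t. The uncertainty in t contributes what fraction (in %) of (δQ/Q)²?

(δQ/Q)² = (1·δV/V)² + (-1·δt/t)²
  V term: (1×0.0255)² = 0.000648
  t term: (-1×0.0903)² = 0.00816
Total = 0.00881. Share from t = 0.00816/0.00881 = 0.926.

92.6%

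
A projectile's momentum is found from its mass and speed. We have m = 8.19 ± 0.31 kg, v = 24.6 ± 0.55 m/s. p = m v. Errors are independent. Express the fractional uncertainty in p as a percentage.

4.40%

For a monomial p ∝ m, v, fractional errors add in quadrature:
  (1·δm/m)² = (1×0.0379)² = 0.00143;  (1·δv/v)² = (1×0.0224)² = 0.000500
δp/p = √(0.00193) = 0.0440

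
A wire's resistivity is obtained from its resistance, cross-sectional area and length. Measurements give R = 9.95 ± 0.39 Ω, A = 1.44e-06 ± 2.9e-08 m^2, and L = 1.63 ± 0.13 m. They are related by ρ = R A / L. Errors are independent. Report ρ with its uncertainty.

Relative error in a monomial: (δρ/ρ)² = Σ (nᵢ · δxᵢ/xᵢ)².
  (1·δR/R)² = (1×0.0392)² = 0.00154;  (1·δA/A)² = (1×0.0201)² = 0.000406;  (-1·δL/L)² = (-1×0.0798)² = 0.00636
δρ/ρ = √(0.00830) = 0.0911
ρ = 8.79e-06 Ω·m, so δρ = 0.0911 × 8.79e-06 = 8.01e-07 Ω·m.

(8.79 ± 0.801) × 10^-6 Ω·m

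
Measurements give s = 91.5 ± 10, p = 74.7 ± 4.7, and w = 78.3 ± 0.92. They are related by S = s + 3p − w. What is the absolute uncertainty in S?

17.3

Sums and differences: (δS)² = Σ (cᵢ δxᵢ)².
  (δs)² = 100;  (3·δp)² = 199;  (δw)² = 0.846
δS = √(300) = 17.3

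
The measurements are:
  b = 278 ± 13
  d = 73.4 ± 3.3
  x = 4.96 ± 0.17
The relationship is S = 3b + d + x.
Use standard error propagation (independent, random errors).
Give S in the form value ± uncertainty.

Absolute uncertainties add in quadrature for a linear combination:
  (3·δb)² = 1520;  (δd)² = 10.9;  (δx)² = 0.0289
δS = √(1530) = 39.1
S = 912.

912 ± 39.1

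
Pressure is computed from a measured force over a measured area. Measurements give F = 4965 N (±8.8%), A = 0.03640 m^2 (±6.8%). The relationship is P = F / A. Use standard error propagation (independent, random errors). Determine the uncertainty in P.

Products/powers → add relative errors in quadrature, weighted by exponent:
  (1·δF/F)² = (1×0.0880)² = 0.00774;  (-1·δA/A)² = (-1×0.0680)² = 0.00462
δP/P = √(0.0124) = 0.111
P = 136400 Pa, so δP = 0.111 × 136400 = 15200 Pa.

15200 Pa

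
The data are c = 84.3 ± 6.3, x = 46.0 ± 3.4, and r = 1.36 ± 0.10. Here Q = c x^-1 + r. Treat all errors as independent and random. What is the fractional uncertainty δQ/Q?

Let p = c·x^-1 = 1.83. δp/p = √((1·δc/c)² + (-1·δx/x)²) = √(0.00559 + 0.00546) = 0.105, so δp = 0.193.
Q = p + r: δQ = √(δp² + δr²) = √(0.0371 + 0.0100) = 0.217
Q = 3.19, so δQ/Q = 0.217/3.19 = 0.0680.

0.0680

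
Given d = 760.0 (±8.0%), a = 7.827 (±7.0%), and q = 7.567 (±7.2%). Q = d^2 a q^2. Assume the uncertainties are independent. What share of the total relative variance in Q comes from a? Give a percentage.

9.56%

(δQ/Q)² = (2·δd/d)² + (1·δa/a)² + (2·δq/q)²
  d term: (2×0.0800)² = 0.0256
  a term: (1×0.0700)² = 0.00490
  q term: (2×0.0720)² = 0.0207
Total = 0.0512. Share from a = 0.00490/0.0512 = 0.0956.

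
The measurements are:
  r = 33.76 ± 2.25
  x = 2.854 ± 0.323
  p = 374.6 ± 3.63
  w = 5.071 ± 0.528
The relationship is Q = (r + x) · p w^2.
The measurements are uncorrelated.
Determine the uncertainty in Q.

76700

Let u = r + x = 36.61. δu = √(δr² + δx²) = √(5.06 + 0.104) = 2.27, so δu/u = 0.0621.
Q is then a monomial in u, p, w:
δQ/Q = √((δu/u)² + (1·δp/p)² + (2·δw/w)²) = √(0.00385 + 9.39e-05 + 0.0434) = 0.218
Q = 352700, so δQ = 0.218 × 352700 = 76700.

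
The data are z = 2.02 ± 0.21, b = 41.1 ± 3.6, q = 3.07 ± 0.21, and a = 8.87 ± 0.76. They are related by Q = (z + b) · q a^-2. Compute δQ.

Let u = z + b = 43.1. δu = √(δz² + δb²) = √(0.0441 + 13.0) = 3.61, so δu/u = 0.0836.
Q is then a monomial in u, q, a:
δQ/Q = √((δu/u)² + (1·δq/q)² + (-2·δa/a)²) = √(0.00699 + 0.00468 + 0.0294) = 0.203
Q = 1.68, so δQ = 0.203 × 1.68 = 0.341.

0.341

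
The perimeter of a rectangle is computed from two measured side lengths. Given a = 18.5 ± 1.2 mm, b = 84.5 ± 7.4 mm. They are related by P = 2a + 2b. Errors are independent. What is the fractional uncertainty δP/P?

0.0728

Absolute uncertainties add in quadrature for a linear combination:
  (2·δa)² = 5.76;  (2·δb)² = 219
δP = √(225) = 15.0 mm
P = 206 mm, so δP/P = 15.0/206 = 0.0728.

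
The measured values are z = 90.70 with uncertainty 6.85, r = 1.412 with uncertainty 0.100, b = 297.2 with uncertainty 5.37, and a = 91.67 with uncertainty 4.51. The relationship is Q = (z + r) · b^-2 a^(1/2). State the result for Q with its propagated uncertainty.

0.009985 ± 0.000861

Let u = z + r = 92.11. δu = √(δz² + δr²) = √(46.9 + 0.0100) = 6.85, so δu/u = 0.0744.
Q is then a monomial in u, b, a:
δQ/Q = √((δu/u)² + (-2·δb/b)² + (½·δa/a)²) = √(0.00553 + 0.00131 + 0.000605) = 0.0863
Q = 0.009985, so δQ = 0.0863 × 0.009985 = 0.000861.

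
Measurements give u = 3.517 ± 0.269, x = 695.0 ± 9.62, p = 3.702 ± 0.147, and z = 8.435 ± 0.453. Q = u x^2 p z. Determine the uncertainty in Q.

Relative error in a monomial: (δQ/Q)² = Σ (nᵢ · δxᵢ/xᵢ)².
  (1·δu/u)² = (1×0.0765)² = 0.00585;  (2·δx/x)² = (2×0.0138)² = 0.000766;  (1·δp/p)² = (1×0.0397)² = 0.00158;  (1·δz/z)² = (1×0.0537)² = 0.00288
δQ/Q = √(0.0111) = 0.105
Q = 5.305e+07, so δQ = 0.105 × 5.305e+07 = 5.58e+06.

5.58e+06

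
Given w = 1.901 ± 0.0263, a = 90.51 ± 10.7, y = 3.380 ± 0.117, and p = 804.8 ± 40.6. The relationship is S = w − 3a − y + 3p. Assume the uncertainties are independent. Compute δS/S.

0.0588

S is a linear combination, so absolute uncertainties add in quadrature:
  (δw)² = 0.000692;  (3·δa)² = 1030;  (δy)² = 0.0137;  (3·δp)² = 14800
δS = √(15900) = 126
S = 2141, so δS/S = 126/2141 = 0.0588.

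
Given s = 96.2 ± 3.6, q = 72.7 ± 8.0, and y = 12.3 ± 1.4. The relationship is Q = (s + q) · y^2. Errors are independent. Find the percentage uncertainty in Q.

Let u = s + q = 169. δu = √(δs² + δq²) = √(13.0 + 64.0) = 8.77, so δu/u = 0.0519.
Q is then a monomial in u, y:
δQ/Q = √((δu/u)² + (2·δy/y)²) = √(0.00270 + 0.0518) = 0.233

23.3%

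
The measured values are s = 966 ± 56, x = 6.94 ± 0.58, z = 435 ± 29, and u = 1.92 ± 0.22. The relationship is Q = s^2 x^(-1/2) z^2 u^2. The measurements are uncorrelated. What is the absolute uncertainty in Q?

Relative error in a monomial: (δQ/Q)² = Σ (nᵢ · δxᵢ/xᵢ)².
  (2·δs/s)² = (2×0.0580)² = 0.0134;  (−½·δx/x)² = (-0.5×0.0836)² = 0.00175;  (2·δz/z)² = (2×0.0667)² = 0.0178;  (2·δu/u)² = (2×0.115)² = 0.0525
δQ/Q = √(0.0855) = 0.292
Q = 2.47e+11, so δQ = 0.292 × 2.47e+11 = 7.22e+10.

7.22e+10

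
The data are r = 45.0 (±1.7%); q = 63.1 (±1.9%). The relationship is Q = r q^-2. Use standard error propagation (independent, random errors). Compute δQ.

For a monomial Q ∝ r, q^-2, fractional errors add in quadrature:
  (1·δr/r)² = (1×0.0170)² = 0.000289;  (-2·δq/q)² = (-2×0.0190)² = 0.00144
δQ/Q = √(0.00173) = 0.0416
Q = 0.0113, so δQ = 0.0416 × 0.0113 = 0.000470.

0.000470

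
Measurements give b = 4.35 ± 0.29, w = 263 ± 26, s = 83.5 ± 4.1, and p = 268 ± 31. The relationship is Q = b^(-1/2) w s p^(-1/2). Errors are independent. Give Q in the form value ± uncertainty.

643 ± 83.0

Products/powers → add relative errors in quadrature, weighted by exponent:
  (−½·δb/b)² = (-0.5×0.0667)² = 0.00111;  (1·δw/w)² = (1×0.0989)² = 0.00977;  (1·δs/s)² = (1×0.0491)² = 0.00241;  (−½·δp/p)² = (-0.5×0.116)² = 0.00334
δQ/Q = √(0.0166) = 0.129
Q = 643, so δQ = 0.129 × 643 = 83.0.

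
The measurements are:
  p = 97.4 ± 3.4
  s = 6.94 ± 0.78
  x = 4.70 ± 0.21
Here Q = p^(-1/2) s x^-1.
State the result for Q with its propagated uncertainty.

Q is a product of powers, so relative uncertainties combine in quadrature:
  (−½·δp/p)² = (-0.5×0.0349)² = 0.000305;  (1·δs/s)² = (1×0.112)² = 0.0126;  (-1·δx/x)² = (-1×0.0447)² = 0.00200
δQ/Q = √(0.0149) = 0.122
Q = 0.150, so δQ = 0.122 × 0.150 = 0.0183.

0.150 ± 0.0183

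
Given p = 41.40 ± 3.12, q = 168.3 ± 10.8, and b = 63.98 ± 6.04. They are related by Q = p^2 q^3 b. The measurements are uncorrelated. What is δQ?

1.37e+11

Relative error in a monomial: (δQ/Q)² = Σ (nᵢ · δxᵢ/xᵢ)².
  (2·δp/p)² = (2×0.0754)² = 0.0227;  (3·δq/q)² = (3×0.0642)² = 0.0371;  (1·δb/b)² = (1×0.0944)² = 0.00891
δQ/Q = √(0.0687) = 0.262
Q = 5.228e+11, so δQ = 0.262 × 5.228e+11 = 1.37e+11.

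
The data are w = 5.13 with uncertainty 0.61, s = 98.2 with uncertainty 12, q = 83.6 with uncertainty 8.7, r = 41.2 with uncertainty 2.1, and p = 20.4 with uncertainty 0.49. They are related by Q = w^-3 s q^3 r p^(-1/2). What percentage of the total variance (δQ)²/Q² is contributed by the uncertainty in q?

40.2%

(δQ/Q)² = (-3·δw/w)² + (1·δs/s)² + (3·δq/q)² + (1·δr/r)² + (−½·δp/p)²
  w term: (-3×0.119)² = 0.127
  s term: (1×0.122)² = 0.0149
  q term: (3×0.104)² = 0.0975
  r term: (1×0.0510)² = 0.00260
  p term: (-0.5×0.0240)² = 0.000144
Total = 0.242. Share from q = 0.0975/0.242 = 0.402.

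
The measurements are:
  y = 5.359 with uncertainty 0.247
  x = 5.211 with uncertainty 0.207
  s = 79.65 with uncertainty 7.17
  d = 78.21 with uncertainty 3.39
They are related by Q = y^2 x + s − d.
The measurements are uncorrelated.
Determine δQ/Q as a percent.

11.2%

Let p = y^2·x = 149.7. δp/p = √((2·δy/y)² + (1·δx/x)²) = √(0.00850 + 0.00158) = 0.100, so δp = 15.0.
Q = p + s − d: δQ = √(δp² + δs² + δd²) = √(226 + 51.4 + 11.5) = 17.0
Q = 151.1, so δQ/Q = 17.0/151.1 = 0.112.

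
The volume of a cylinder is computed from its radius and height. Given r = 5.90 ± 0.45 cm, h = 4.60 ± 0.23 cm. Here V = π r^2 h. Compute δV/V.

0.161

Each factor contributes (exponent × relative error)² to (δV/V)²:
  (2·δr/r)² = (2×0.0763)² = 0.0233;  (1·δh/h)² = (1×0.0500)² = 0.00250
δV/V = √(0.0258) = 0.161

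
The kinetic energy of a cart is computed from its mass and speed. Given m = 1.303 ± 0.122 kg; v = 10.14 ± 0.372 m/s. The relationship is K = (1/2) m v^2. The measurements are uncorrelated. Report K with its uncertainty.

Products/powers → add relative errors in quadrature, weighted by exponent:
  (1·δm/m)² = (1×0.0936)² = 0.00877;  (2·δv/v)² = (2×0.0367)² = 0.00538
δK/K = √(0.0142) = 0.119
K = 66.99 J, so δK = 0.119 × 66.99 = 7.97 J.

66.99 ± 7.97 J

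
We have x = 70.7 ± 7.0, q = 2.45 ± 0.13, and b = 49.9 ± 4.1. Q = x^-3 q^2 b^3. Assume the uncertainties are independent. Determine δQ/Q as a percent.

Each factor contributes (exponent × relative error)² to (δQ/Q)²:
  (-3·δx/x)² = (-3×0.0990)² = 0.0882;  (2·δq/q)² = (2×0.0531)² = 0.0113;  (3·δb/b)² = (3×0.0822)² = 0.0608
δQ/Q = √(0.160) = 0.400

40.0%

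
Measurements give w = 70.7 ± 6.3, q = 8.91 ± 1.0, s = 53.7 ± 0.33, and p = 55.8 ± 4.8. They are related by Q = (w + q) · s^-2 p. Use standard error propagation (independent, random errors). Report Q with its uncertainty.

1.54 ± 0.182

Let u = w + q = 79.6. δu = √(δw² + δq²) = √(39.7 + 1.00) = 6.38, so δu/u = 0.0801.
Q is then a monomial in u, s, p:
δQ/Q = √((δu/u)² + (-2·δs/s)² + (1·δp/p)²) = √(0.00642 + 0.000151 + 0.00740) = 0.118
Q = 1.54, so δQ = 0.118 × 1.54 = 0.182.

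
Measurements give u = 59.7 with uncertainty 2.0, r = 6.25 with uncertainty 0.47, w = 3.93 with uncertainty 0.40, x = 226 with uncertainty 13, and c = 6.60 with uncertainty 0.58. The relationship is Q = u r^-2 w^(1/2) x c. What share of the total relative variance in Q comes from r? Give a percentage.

60.5%

(δQ/Q)² = (1·δu/u)² + (-2·δr/r)² + (½·δw/w)² + (1·δx/x)² + (1·δc/c)²
  u term: (1×0.0335)² = 0.00112
  r term: (-2×0.0752)² = 0.0226
  w term: (0.5×0.102)² = 0.00259
  x term: (1×0.0575)² = 0.00331
  c term: (1×0.0879)² = 0.00772
Total = 0.0374. Share from r = 0.0226/0.0374 = 0.605.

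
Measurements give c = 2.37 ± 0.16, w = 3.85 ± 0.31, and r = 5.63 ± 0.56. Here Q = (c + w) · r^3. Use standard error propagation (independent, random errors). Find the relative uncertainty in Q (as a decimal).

0.304

Let u = c + w = 6.22. δu = √(δc² + δw²) = √(0.0256 + 0.0961) = 0.349, so δu/u = 0.0561.
Q is then a monomial in u, r:
δQ/Q = √((δu/u)² + (3·δr/r)²) = √(0.00315 + 0.0890) = 0.304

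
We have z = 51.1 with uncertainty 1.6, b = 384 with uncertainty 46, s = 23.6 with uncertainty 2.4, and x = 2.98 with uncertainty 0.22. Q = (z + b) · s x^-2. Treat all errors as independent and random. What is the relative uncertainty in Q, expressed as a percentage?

20.8%

Let u = z + b = 435. δu = √(δz² + δb²) = √(2.56 + 2120) = 46.0, so δu/u = 0.106.
Q is then a monomial in u, s, x:
δQ/Q = √((δu/u)² + (1·δs/s)² + (-2·δx/x)²) = √(0.0112 + 0.0103 + 0.0218) = 0.208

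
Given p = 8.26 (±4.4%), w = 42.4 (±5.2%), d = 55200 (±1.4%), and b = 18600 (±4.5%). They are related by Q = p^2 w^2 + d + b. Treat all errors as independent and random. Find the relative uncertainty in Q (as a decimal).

Let h = p^2·w^2 = 1.23e+05. δh/h = √((2·δp/p)² + (2·δw/w)²) = √(0.00774 + 0.0108) = 0.136, so δh = 16700.
Q = h + d + b: δQ = √(δh² + δd² + δb²) = √(2.79e+08 + 5.97e+05 + 7.01e+05) = 16700
Q = 1.96e+05, so δQ/Q = 16700/1.96e+05 = 0.0853.

0.0853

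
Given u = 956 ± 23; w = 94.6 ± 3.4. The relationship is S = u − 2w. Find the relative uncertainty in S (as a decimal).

0.0313

For a sum/difference, combine absolute errors in quadrature:
  (δu)² = 529;  (2·δw)² = 46.2
δS = √(575) = 24.0
S = 767, so δS/S = 24.0/767 = 0.0313.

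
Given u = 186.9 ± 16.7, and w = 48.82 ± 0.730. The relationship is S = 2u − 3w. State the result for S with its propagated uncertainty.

Sums and differences: (δS)² = Σ (cᵢ δxᵢ)².
  (2·δu)² = 1120;  (3·δw)² = 4.80
δS = √(1120) = 33.5
S = 227.3.

227.3 ± 33.5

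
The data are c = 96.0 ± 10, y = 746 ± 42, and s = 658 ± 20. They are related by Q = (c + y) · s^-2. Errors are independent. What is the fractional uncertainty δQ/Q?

Let u = c + y = 842. δu = √(δc² + δy²) = √(100 + 1760) = 43.2, so δu/u = 0.0513.
Q is then a monomial in u, s:
δQ/Q = √((δu/u)² + (-2·δs/s)²) = √(0.00263 + 0.00370) = 0.0795

0.0795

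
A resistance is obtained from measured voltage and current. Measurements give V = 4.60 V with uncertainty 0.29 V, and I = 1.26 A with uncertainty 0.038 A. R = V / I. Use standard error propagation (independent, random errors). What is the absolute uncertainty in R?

0.255 Ω

Each factor contributes (exponent × relative error)² to (δR/R)²:
  (1·δV/V)² = (1×0.0630)² = 0.00397;  (-1·δI/I)² = (-1×0.0302)² = 0.000910
δR/R = √(0.00488) = 0.0699
R = 3.65 Ω, so δR = 0.0699 × 3.65 = 0.255 Ω.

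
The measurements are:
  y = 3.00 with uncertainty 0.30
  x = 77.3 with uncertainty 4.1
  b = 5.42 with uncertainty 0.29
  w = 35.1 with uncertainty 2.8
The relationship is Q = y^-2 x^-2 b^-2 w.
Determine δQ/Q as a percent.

26.3%

Relative error in a monomial: (δQ/Q)² = Σ (nᵢ · δxᵢ/xᵢ)².
  (-2·δy/y)² = (-2×0.100)² = 0.0400;  (-2·δx/x)² = (-2×0.0530)² = 0.0113;  (-2·δb/b)² = (-2×0.0535)² = 0.0115;  (1·δw/w)² = (1×0.0798)² = 0.00636
δQ/Q = √(0.0691) = 0.263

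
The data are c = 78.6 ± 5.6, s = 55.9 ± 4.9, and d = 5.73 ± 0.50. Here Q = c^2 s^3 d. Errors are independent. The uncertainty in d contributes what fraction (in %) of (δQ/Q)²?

(δQ/Q)² = (2·δc/c)² + (3·δs/s)² + (1·δd/d)²
  c term: (2×0.0712)² = 0.0203
  s term: (3×0.0877)² = 0.0692
  d term: (1×0.0873)² = 0.00761
Total = 0.0971. Share from d = 0.00761/0.0971 = 0.0784.

7.84%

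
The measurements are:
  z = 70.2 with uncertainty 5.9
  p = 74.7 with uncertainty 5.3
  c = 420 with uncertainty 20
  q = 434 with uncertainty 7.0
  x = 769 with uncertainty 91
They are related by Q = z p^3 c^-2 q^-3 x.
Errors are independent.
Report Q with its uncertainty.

0.00156 ± 0.000435

Products/powers → add relative errors in quadrature, weighted by exponent:
  (1·δz/z)² = (1×0.0840)² = 0.00706;  (3·δp/p)² = (3×0.0710)² = 0.0453;  (-2·δc/c)² = (-2×0.0476)² = 0.00907;  (-3·δq/q)² = (-3×0.0161)² = 0.00234;  (1·δx/x)² = (1×0.118)² = 0.0140
δQ/Q = √(0.0778) = 0.279
Q = 0.00156, so δQ = 0.279 × 0.00156 = 0.000435.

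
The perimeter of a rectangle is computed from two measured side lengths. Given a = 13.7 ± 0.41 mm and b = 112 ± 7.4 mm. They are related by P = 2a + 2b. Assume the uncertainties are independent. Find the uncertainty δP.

Each term contributes (cᵢ δxᵢ)² to (δP)²:
  (2·δa)² = 0.672;  (2·δb)² = 219
δP = √(220) = 14.8 mm

14.8 mm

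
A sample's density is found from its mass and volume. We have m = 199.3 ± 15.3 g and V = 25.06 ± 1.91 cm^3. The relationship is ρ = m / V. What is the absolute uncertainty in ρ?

ρ is a product of powers, so relative uncertainties combine in quadrature:
  (1·δm/m)² = (1×0.0768)² = 0.00589;  (-1·δV/V)² = (-1×0.0762)² = 0.00581
δρ/ρ = √(0.0117) = 0.108
ρ = 7.953 g/cm^3, so δρ = 0.108 × 7.953 = 0.860 g/cm^3.

0.860 g/cm^3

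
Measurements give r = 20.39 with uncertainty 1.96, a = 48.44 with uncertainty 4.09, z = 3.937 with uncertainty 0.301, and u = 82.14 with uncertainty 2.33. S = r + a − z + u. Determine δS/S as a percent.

For a sum/difference, combine absolute errors in quadrature:
  (δr)² = 3.84;  (δa)² = 16.7;  (δz)² = 0.0906;  (δu)² = 5.43
δS = √(26.1) = 5.11
S = 147.0, so δS/S = 5.11/147.0 = 0.0347.

3.47%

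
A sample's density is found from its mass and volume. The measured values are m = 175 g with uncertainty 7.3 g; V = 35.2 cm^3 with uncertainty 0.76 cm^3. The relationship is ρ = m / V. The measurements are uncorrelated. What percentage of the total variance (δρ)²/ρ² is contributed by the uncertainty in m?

(δρ/ρ)² = (1·δm/m)² + (-1·δV/V)²
  m term: (1×0.0417)² = 0.00174
  V term: (-1×0.0216)² = 0.000466
Total = 0.00221. Share from m = 0.00174/0.00221 = 0.789.

78.9%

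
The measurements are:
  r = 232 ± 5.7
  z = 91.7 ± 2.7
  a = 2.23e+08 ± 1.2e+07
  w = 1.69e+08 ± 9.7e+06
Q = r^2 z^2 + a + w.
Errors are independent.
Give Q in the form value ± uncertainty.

Let p = r^2·z^2 = 4.53e+08. δp/p = √((2·δr/r)² + (2·δz/z)²) = √(0.00241 + 0.00347) = 0.0767, so δp = 3.47e+07.
Q = p + a + w: δQ = √(δp² + δa² + δw²) = √(1.2e+15 + 1.44e+14 + 9.41e+13) = 3.8e+07
Q = 8.45e+08.

(8.45 ± 0.380) × 10^8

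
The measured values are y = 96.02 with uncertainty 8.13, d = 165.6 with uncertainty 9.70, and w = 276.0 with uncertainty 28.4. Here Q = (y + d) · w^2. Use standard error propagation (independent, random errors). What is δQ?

4.21e+06

Let u = y + d = 261.6. δu = √(δy² + δd²) = √(66.1 + 94.1) = 12.7, so δu/u = 0.0484.
Q is then a monomial in u, w:
δQ/Q = √((δu/u)² + (2·δw/w)²) = √(0.00234 + 0.0424) = 0.211
Q = 1.993e+07, so δQ = 0.211 × 1.993e+07 = 4.21e+06.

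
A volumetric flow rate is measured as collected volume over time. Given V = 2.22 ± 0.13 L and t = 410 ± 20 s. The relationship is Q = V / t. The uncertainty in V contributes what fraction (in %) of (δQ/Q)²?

(δQ/Q)² = (1·δV/V)² + (-1·δt/t)²
  V term: (1×0.0586)² = 0.00343
  t term: (-1×0.0488)² = 0.00238
Total = 0.00581. Share from V = 0.00343/0.00581 = 0.590.

59.0%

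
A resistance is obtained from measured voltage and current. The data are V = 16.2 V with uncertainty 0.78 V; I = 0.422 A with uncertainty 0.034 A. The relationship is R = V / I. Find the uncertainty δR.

3.60 Ω

Since R is a product/quotient, work with relative uncertainties:
  (1·δV/V)² = (1×0.0481)² = 0.00232;  (-1·δI/I)² = (-1×0.0806)² = 0.00649
δR/R = √(0.00881) = 0.0939
R = 38.4 Ω, so δR = 0.0939 × 38.4 = 3.60 Ω.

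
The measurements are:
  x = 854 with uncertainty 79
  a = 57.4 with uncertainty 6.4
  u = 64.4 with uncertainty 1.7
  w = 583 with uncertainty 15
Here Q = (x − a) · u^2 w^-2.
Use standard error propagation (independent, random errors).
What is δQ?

1.20

Let h = x − a = 797. δh = √(δx² + δa²) = √(6240 + 41.0) = 79.3, so δh/h = 0.0995.
Q is then a monomial in h, u, w:
δQ/Q = √((δh/h)² + (2·δu/u)² + (-2·δw/w)²) = √(0.00990 + 0.00279 + 0.00265) = 0.124
Q = 9.72, so δQ = 0.124 × 9.72 = 1.20.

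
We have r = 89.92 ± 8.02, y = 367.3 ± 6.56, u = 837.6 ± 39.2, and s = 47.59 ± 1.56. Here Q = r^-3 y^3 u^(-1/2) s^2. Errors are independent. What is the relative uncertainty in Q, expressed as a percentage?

28.2%

Relative error in a monomial: (δQ/Q)² = Σ (nᵢ · δxᵢ/xᵢ)².
  (-3·δr/r)² = (-3×0.0892)² = 0.0716;  (3·δy/y)² = (3×0.0179)² = 0.00287;  (−½·δu/u)² = (-0.5×0.0468)² = 0.000548;  (2·δs/s)² = (2×0.0328)² = 0.00430
δQ/Q = √(0.0793) = 0.282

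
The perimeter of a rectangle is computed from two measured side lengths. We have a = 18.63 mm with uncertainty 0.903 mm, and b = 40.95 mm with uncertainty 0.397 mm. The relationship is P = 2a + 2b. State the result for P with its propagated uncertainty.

119.2 ± 1.97 mm

Each term contributes (cᵢ δxᵢ)² to (δP)²:
  (2·δa)² = 3.26;  (2·δb)² = 0.630
δP = √(3.89) = 1.97 mm
P = 119.2 mm.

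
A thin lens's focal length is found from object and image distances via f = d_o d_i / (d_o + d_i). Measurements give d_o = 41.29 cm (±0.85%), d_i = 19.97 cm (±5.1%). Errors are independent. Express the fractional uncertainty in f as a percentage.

∂f/∂d_o = (d_i/(d_o+d_i))² = 0.106;  ∂f/∂d_i = (d_o/(d_o+d_i))² = 0.454
δf = √((∂f/∂d_o · δd_o)² + (∂f/∂d_i · δd_i)²) = √(0.00139 + 0.214) = 0.464 cm
f = 13.46 cm, so δf/f = 0.464/13.46 = 0.0345.

3.45%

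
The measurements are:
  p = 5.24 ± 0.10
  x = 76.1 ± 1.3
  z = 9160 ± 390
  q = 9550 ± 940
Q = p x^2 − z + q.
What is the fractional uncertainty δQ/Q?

Let w = p·x^2 = 30300. δw/w = √((1·δp/p)² + (2·δx/x)²) = √(0.000364 + 0.00117) = 0.0391, so δw = 1190.
Q = w − z + q: δQ = √(δw² + δz² + δq²) = √(1.41e+06 + 1.52e+05 + 8.84e+05) = 1560
Q = 30700, so δQ/Q = 1560/30700 = 0.0509.

0.0509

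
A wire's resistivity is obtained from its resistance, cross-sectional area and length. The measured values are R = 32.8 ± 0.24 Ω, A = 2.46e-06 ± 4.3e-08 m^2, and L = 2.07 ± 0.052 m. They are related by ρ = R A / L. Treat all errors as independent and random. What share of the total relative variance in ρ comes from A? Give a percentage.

(δρ/ρ)² = (1·δR/R)² + (1·δA/A)² + (-1·δL/L)²
  R term: (1×0.00732)² = 5.35e-05
  A term: (1×0.0175)² = 0.000306
  L term: (-1×0.0251)² = 0.000631
Total = 0.000990. Share from A = 0.000306/0.000990 = 0.309.

30.9%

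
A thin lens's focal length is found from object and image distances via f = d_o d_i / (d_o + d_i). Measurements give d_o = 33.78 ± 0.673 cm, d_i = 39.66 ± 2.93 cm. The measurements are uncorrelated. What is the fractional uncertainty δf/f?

∂f/∂d_o = (d_i/(d_o+d_i))² = 0.292;  ∂f/∂d_i = (d_o/(d_o+d_i))² = 0.212
δf = √((∂f/∂d_o · δd_o)² + (∂f/∂d_i · δd_i)²) = √(0.0385 + 0.384) = 0.650 cm
f = 18.24 cm, so δf/f = 0.650/18.24 = 0.0356.

0.0356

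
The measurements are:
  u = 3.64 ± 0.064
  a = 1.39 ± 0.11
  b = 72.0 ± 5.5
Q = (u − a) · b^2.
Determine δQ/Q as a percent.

16.3%

Let w = u − a = 2.25. δw = √(δu² + δa²) = √(0.00410 + 0.0121) = 0.127, so δw/w = 0.0566.
Q is then a monomial in w, b:
δQ/Q = √((δw/w)² + (2·δb/b)²) = √(0.00320 + 0.0233) = 0.163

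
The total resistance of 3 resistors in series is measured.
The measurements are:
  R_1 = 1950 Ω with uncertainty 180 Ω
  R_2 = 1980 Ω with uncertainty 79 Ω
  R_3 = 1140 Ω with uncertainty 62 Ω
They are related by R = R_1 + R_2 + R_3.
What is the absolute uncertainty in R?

206 Ω

Each term contributes (cᵢ δxᵢ)² to (δR)²:
  (δR_1)² = 32400;  (δR_2)² = 6240;  (δR_3)² = 3840
δR = √(42500) = 206 Ω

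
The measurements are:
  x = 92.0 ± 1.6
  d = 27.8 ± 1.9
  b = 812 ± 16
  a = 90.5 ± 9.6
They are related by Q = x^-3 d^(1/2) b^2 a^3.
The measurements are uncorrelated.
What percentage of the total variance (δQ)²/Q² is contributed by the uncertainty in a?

94.9%

(δQ/Q)² = (-3·δx/x)² + (½·δd/d)² + (2·δb/b)² + (3·δa/a)²
  x term: (-3×0.0174)² = 0.00272
  d term: (0.5×0.0683)² = 0.00117
  b term: (2×0.0197)² = 0.00155
  a term: (3×0.106)² = 0.101
Total = 0.107. Share from a = 0.101/0.107 = 0.949.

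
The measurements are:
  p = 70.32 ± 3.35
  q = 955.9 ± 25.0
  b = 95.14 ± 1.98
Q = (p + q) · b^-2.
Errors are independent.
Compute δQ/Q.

Let u = p + q = 1026. δu = √(δp² + δq²) = √(11.2 + 625) = 25.2, so δu/u = 0.0246.
Q is then a monomial in u, b:
δQ/Q = √((δu/u)² + (-2·δb/b)²) = √(0.000604 + 0.00173) = 0.0483

0.0483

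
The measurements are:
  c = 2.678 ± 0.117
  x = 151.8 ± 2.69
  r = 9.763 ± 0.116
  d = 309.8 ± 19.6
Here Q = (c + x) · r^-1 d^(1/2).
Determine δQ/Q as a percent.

3.80%

Let u = c + x = 154.5. δu = √(δc² + δx²) = √(0.0137 + 7.24) = 2.69, so δu/u = 0.0174.
Q is then a monomial in u, r, d:
δQ/Q = √((δu/u)² + (-1·δr/r)² + (½·δd/d)²) = √(0.000304 + 0.000141 + 0.00100) = 0.0380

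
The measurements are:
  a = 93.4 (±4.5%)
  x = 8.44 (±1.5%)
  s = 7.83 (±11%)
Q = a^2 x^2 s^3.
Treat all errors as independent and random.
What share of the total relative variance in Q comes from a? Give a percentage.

6.87%

(δQ/Q)² = (2·δa/a)² + (2·δx/x)² + (3·δs/s)²
  a term: (2×0.0450)² = 0.00810
  x term: (2×0.0150)² = 0.000900
  s term: (3×0.110)² = 0.109
Total = 0.118. Share from a = 0.00810/0.118 = 0.0687.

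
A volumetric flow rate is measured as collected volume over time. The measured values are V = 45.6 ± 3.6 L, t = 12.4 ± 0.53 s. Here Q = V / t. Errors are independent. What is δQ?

0.330 L/s

Since Q is a product/quotient, work with relative uncertainties:
  (1·δV/V)² = (1×0.0789)² = 0.00623;  (-1·δt/t)² = (-1×0.0427)² = 0.00183
δQ/Q = √(0.00806) = 0.0898
Q = 3.68 L/s, so δQ = 0.0898 × 3.68 = 0.330 L/s.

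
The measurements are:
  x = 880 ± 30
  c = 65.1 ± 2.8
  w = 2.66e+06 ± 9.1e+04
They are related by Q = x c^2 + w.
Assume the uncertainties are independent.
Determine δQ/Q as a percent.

5.59%

Let p = x·c^2 = 3.73e+06. δp/p = √((1·δx/x)² + (2·δc/c)²) = √(0.00116 + 0.00740) = 0.0925, so δp = 3.45e+05.
Q = p + w: δQ = √(δp² + δw²) = √(1.19e+11 + 8.28e+09) = 3.57e+05
Q = 6.39e+06, so δQ/Q = 3.57e+05/6.39e+06 = 0.0559.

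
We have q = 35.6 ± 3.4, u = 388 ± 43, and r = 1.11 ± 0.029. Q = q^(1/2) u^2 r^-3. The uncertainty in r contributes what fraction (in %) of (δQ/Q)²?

10.7%

(δQ/Q)² = (½·δq/q)² + (2·δu/u)² + (-3·δr/r)²
  q term: (0.5×0.0955)² = 0.00228
  u term: (2×0.111)² = 0.0491
  r term: (-3×0.0261)² = 0.00614
Total = 0.0576. Share from r = 0.00614/0.0576 = 0.107.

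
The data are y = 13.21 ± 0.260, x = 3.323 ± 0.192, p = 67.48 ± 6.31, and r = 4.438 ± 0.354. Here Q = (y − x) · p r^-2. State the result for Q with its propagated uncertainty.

33.87 ± 6.36

Let u = y − x = 9.887. δu = √(δy² + δx²) = √(0.0676 + 0.0369) = 0.323, so δu/u = 0.0327.
Q is then a monomial in u, p, r:
δQ/Q = √((δu/u)² + (1·δp/p)² + (-2·δr/r)²) = √(0.00107 + 0.00874 + 0.0255) = 0.188
Q = 33.87, so δQ = 0.188 × 33.87 = 6.36.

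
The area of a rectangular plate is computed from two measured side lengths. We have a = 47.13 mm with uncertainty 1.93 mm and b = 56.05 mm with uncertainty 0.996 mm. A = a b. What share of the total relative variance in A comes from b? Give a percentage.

(δA/A)² = (1·δa/a)² + (1·δb/b)²
  a term: (1×0.0410)² = 0.00168
  b term: (1×0.0178)² = 0.000316
Total = 0.00199. Share from b = 0.000316/0.00199 = 0.158.

15.8%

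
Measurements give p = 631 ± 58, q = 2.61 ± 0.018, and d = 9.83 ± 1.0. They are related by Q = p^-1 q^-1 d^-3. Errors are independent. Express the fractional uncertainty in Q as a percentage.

Each factor contributes (exponent × relative error)² to (δQ/Q)²:
  (-1·δp/p)² = (-1×0.0919)² = 0.00845;  (-1·δq/q)² = (-1×0.00690)² = 4.76e-05;  (-3·δd/d)² = (-3×0.102)² = 0.0931
δQ/Q = √(0.102) = 0.319

31.9%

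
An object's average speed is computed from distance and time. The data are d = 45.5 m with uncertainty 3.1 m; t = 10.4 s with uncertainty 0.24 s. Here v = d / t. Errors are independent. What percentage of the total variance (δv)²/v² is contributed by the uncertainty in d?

(δv/v)² = (1·δd/d)² + (-1·δt/t)²
  d term: (1×0.0681)² = 0.00464
  t term: (-1×0.0231)² = 0.000533
Total = 0.00517. Share from d = 0.00464/0.00517 = 0.897.

89.7%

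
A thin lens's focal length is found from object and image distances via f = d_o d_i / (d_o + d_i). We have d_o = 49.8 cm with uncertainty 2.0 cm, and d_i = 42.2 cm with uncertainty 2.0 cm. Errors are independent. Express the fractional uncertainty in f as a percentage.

3.16%

∂f/∂d_o = (d_i/(d_o+d_i))² = 0.210;  ∂f/∂d_i = (d_o/(d_o+d_i))² = 0.293
δf = √((∂f/∂d_o · δd_o)² + (∂f/∂d_i · δd_i)²) = √(0.177 + 0.343) = 0.721 cm
f = 22.8 cm, so δf/f = 0.721/22.8 = 0.0316.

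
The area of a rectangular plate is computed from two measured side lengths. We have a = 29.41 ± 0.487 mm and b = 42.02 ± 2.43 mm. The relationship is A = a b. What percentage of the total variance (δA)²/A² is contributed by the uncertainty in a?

7.58%

(δA/A)² = (1·δa/a)² + (1·δb/b)²
  a term: (1×0.0166)² = 0.000274
  b term: (1×0.0578)² = 0.00334
Total = 0.00362. Share from a = 0.000274/0.00362 = 0.0758.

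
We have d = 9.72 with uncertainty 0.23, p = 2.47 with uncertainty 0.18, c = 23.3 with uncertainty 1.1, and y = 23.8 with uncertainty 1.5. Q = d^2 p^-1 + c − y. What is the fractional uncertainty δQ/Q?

0.101

Let w = d^2·p^-1 = 38.3. δw/w = √((2·δd/d)² + (-1·δp/p)²) = √(0.00224 + 0.00531) = 0.0869, so δw = 3.32.
Q = w + c − y: δQ = √(δw² + δc² + δy²) = √(11.0 + 1.21 + 2.25) = 3.81
Q = 37.8, so δQ/Q = 3.81/37.8 = 0.101.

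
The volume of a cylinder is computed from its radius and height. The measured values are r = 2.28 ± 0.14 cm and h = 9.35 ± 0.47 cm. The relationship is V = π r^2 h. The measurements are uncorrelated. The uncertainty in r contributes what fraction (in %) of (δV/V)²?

85.6%

(δV/V)² = (2·δr/r)² + (1·δh/h)²
  r term: (2×0.0614)² = 0.0151
  h term: (1×0.0503)² = 0.00253
Total = 0.0176. Share from r = 0.0151/0.0176 = 0.856.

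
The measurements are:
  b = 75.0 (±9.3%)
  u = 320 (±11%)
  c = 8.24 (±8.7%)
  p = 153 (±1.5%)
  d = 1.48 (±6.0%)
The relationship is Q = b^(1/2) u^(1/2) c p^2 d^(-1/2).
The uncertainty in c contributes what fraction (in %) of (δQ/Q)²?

52.0%

(δQ/Q)² = (½·δb/b)² + (½·δu/u)² + (1·δc/c)² + (2·δp/p)² + (−½·δd/d)²
  b term: (0.5×0.0930)² = 0.00216
  u term: (0.5×0.110)² = 0.00303
  c term: (1×0.0870)² = 0.00757
  p term: (2×0.0150)² = 0.000900
  d term: (-0.5×0.0600)² = 0.000900
Total = 0.0146. Share from c = 0.00757/0.0146 = 0.520.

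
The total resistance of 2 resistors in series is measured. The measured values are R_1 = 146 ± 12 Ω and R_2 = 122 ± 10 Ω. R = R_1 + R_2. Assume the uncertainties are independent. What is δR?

15.6 Ω

Each term contributes (cᵢ δxᵢ)² to (δR)²:
  (δR_1)² = 144;  (δR_2)² = 100
δR = √(244) = 15.6 Ω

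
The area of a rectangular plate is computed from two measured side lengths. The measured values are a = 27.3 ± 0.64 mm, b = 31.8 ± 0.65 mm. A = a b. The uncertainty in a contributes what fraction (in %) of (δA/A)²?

(δA/A)² = (1·δa/a)² + (1·δb/b)²
  a term: (1×0.0234)² = 0.000550
  b term: (1×0.0204)² = 0.000418
Total = 0.000967. Share from a = 0.000550/0.000967 = 0.568.

56.8%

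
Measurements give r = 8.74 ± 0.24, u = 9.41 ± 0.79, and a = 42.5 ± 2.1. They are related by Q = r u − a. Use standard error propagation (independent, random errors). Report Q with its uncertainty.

39.7 ± 7.56

Let p = r·u = 82.2. δp/p = √((1·δr/r)² + (1·δu/u)²) = √(0.000754 + 0.00705) = 0.0883, so δp = 7.26.
Q = p − a: δQ = √(δp² + δa²) = √(52.8 + 4.41) = 7.56
Q = 39.7.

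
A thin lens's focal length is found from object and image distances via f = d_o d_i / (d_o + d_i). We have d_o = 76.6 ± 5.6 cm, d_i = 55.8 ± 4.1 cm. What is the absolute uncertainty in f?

∂f/∂d_o = (d_i/(d_o+d_i))² = 0.178;  ∂f/∂d_i = (d_o/(d_o+d_i))² = 0.335
δf = √((∂f/∂d_o · δd_o)² + (∂f/∂d_i · δd_i)²) = √(0.989 + 1.88) = 1.69 cm

1.69 cm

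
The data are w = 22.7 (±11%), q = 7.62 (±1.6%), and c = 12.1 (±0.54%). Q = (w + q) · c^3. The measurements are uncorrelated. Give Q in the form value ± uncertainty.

53700 ± 4510

Let u = w + q = 30.3. δu = √(δw² + δq²) = √(6.24 + 0.0149) = 2.50, so δu/u = 0.0825.
Q is then a monomial in u, c:
δQ/Q = √((δu/u)² + (3·δc/c)²) = √(0.00680 + 0.000262) = 0.0840
Q = 53700, so δQ = 0.0840 × 53700 = 4510.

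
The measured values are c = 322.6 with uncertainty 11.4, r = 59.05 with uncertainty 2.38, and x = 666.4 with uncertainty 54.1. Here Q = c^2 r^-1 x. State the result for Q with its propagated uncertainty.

Relative error in a monomial: (δQ/Q)² = Σ (nᵢ · δxᵢ/xᵢ)².
  (2·δc/c)² = (2×0.0353)² = 0.00500;  (-1·δr/r)² = (-1×0.0403)² = 0.00162;  (1·δx/x)² = (1×0.0812)² = 0.00659
δQ/Q = √(0.0132) = 0.115
Q = 1.174e+06, so δQ = 0.115 × 1.174e+06 = 1.35e+05.

(1.174 ± 0.135) × 10^6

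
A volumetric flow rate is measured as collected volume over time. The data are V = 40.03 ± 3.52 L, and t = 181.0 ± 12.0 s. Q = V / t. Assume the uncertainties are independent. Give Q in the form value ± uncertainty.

0.2212 ± 0.0244 L/s

Products/powers → add relative errors in quadrature, weighted by exponent:
  (1·δV/V)² = (1×0.0879)² = 0.00773;  (-1·δt/t)² = (-1×0.0663)² = 0.00440
δQ/Q = √(0.0121) = 0.110
Q = 0.2212 L/s, so δQ = 0.110 × 0.2212 = 0.0244 L/s.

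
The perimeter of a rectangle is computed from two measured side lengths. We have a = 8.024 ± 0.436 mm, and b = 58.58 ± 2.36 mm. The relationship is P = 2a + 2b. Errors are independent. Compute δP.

4.80 mm

Each term contributes (cᵢ δxᵢ)² to (δP)²:
  (2·δa)² = 0.760;  (2·δb)² = 22.3
δP = √(23.0) = 4.80 mm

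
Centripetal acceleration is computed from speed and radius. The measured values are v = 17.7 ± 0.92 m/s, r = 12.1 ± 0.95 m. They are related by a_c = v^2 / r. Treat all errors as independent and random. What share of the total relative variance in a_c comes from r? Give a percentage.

(δa_c/a_c)² = (2·δv/v)² + (-1·δr/r)²
  v term: (2×0.0520)² = 0.0108
  r term: (-1×0.0785)² = 0.00616
Total = 0.0170. Share from r = 0.00616/0.0170 = 0.363.

36.3%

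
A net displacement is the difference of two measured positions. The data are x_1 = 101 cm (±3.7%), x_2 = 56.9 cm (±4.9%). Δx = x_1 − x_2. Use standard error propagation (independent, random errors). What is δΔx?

4.66 cm

Δx is a linear combination, so absolute uncertainties add in quadrature:
  (δx_1)² = 14.0;  (δx_2)² = 7.77
δΔx = √(21.7) = 4.66 cm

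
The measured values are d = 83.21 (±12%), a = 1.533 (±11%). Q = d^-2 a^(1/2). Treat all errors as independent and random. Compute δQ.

4.4e-05

Products/powers → add relative errors in quadrature, weighted by exponent:
  (-2·δd/d)² = (-2×0.120)² = 0.0576;  (½·δa/a)² = (0.5×0.110)² = 0.00302
δQ/Q = √(0.0606) = 0.246
Q = 0.0001788, so δQ = 0.246 × 0.0001788 = 4.4e-05.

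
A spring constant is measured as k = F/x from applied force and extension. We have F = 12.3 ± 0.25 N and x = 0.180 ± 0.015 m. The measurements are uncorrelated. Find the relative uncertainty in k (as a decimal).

0.0858

Since k is a product/quotient, work with relative uncertainties:
  (1·δF/F)² = (1×0.0203)² = 0.000413;  (-1·δx/x)² = (-1×0.0833)² = 0.00694
δk/k = √(0.00736) = 0.0858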